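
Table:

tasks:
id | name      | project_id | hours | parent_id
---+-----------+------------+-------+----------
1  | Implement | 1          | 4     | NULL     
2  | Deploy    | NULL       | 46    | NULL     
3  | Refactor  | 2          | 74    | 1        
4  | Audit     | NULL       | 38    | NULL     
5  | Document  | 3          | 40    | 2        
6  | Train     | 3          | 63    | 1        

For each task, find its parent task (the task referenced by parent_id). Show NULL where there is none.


This is a self-join: tasks is joined to a second copy of itself, matching each row's parent_id to another row's id. Use LEFT JOIN so rows with parent_id=NULL are kept.
  - task 1 (Implement): parent_id=NULL -> NULL
  - task 2 (Deploy): parent_id=NULL -> NULL
  - task 3 (Refactor): parent_id=1 -> Implement
  - task 4 (Audit): parent_id=NULL -> NULL
  - task 5 (Document): parent_id=2 -> Deploy
  - task 6 (Train): parent_id=1 -> Implement

SQL:
SELECT a.name AS item, b.name AS parent
FROM tasks a
LEFT JOIN tasks b ON a.parent_id = b.id

Result:
item      | parent   
----------+----------
Implement | NULL     
Deploy    | NULL     
Refactor  | Implement
Audit     | NULL     
Document  | Deploy   
Train     | Implement


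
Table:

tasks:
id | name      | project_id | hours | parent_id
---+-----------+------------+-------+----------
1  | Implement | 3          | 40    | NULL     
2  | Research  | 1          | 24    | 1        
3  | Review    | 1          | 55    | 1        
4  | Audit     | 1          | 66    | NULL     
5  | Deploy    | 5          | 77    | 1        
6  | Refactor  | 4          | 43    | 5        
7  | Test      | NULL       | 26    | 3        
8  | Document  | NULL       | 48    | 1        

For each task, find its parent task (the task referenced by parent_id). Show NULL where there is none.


This is a self-join: tasks is joined to a second copy of itself, matching each row's parent_id to another row's id. Use LEFT JOIN so rows with parent_id=NULL are kept.
  - task 1 (Implement): parent_id=NULL -> NULL
  - task 2 (Research): parent_id=1 -> Implement
  - task 3 (Review): parent_id=1 -> Implement
  - task 4 (Audit): parent_id=NULL -> NULL
  - task 5 (Deploy): parent_id=1 -> Implement
  - task 6 (Refactor): parent_id=5 -> Deploy
  - task 7 (Test): parent_id=3 -> Review
  - task 8 (Document): parent_id=1 -> Implement

SQL:
SELECT a.name AS item, b.name AS parent
FROM tasks a
LEFT JOIN tasks b ON a.parent_id = b.id

Result:
item      | parent   
----------+----------
Implement | NULL     
Research  | Implement
Review    | Implement
Audit     | NULL     
Deploy    | Implement
Refactor  | Deploy   
Test      | Review   
Document  | Implement


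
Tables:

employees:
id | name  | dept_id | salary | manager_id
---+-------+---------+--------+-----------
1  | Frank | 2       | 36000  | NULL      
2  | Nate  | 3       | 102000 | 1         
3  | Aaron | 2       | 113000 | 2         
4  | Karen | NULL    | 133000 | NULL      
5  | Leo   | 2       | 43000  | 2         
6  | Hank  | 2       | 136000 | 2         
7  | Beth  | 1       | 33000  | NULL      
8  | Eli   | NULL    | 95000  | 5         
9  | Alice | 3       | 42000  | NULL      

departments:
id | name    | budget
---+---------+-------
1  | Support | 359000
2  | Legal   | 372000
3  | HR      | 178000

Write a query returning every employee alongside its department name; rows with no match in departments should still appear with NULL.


LEFT JOIN keeps every row from employees (the left table); where dept_id has no match in departments, the department columns become NULL. Walk through each employee:
  - employee 1 (Frank): dept_id=2 -> matches Legal
  - employee 2 (Nate): dept_id=3 -> matches HR
  - employee 3 (Aaron): dept_id=2 -> matches Legal
  - employee 4 (Karen): dept_id=NULL, no match -> kept with NULL
  - employee 5 (Leo): dept_id=2 -> matches Legal
  - employee 6 (Hank): dept_id=2 -> matches Legal
  - employee 7 (Beth): dept_id=1 -> matches Support
  - employee 8 (Eli): dept_id=NULL, no match -> kept with NULL
  - employee 9 (Alice): dept_id=3 -> matches HR
All 9 rows appear; 2 have NULL department.

SQL:
SELECT a.name, b.name AS department
FROM employees a
LEFT JOIN departments b ON a.dept_id = b.id

Result:
name  | department
------+-----------
Frank | Legal     
Nate  | HR        
Aaron | Legal     
Karen | NULL      
Leo   | Legal     
Hank  | Legal     
Beth  | Support   
Eli   | NULL      
Alice | HR        


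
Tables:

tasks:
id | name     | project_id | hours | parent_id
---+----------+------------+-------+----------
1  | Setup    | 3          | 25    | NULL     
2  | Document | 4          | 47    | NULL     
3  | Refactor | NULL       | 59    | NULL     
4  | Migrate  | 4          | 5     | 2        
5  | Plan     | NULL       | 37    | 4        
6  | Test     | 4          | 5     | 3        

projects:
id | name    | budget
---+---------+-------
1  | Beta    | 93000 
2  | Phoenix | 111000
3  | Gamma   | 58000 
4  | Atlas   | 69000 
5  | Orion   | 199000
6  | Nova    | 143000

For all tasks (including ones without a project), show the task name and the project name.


LEFT JOIN keeps every row from tasks (the left table); where project_id has no match in projects, the project columns become NULL. Walk through each task:
  - task 1 (Setup): project_id=3 -> matches Gamma
  - task 2 (Document): project_id=4 -> matches Atlas
  - task 3 (Refactor): project_id=NULL, no match -> kept with NULL
  - task 4 (Migrate): project_id=4 -> matches Atlas
  - task 5 (Plan): project_id=NULL, no match -> kept with NULL
  - task 6 (Test): project_id=4 -> matches Atlas
All 6 rows appear; 2 have NULL project.

SQL:
SELECT a.name, b.name AS project
FROM tasks a
LEFT JOIN projects b ON a.project_id = b.id

Result:
name     | project
---------+--------
Setup    | Gamma  
Document | Atlas  
Refactor | NULL   
Migrate  | Atlas  
Plan     | NULL   
Test     | Atlas  


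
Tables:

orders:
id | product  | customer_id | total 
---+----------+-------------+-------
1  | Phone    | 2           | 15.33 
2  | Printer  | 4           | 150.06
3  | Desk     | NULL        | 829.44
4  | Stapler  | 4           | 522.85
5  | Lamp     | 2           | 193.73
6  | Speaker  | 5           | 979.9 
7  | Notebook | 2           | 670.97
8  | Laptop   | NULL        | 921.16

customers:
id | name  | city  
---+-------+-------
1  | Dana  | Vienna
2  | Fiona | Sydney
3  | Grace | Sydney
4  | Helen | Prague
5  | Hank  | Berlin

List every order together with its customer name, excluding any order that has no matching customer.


INNER JOIN keeps only orders rows whose customer_id matches an id in customers. Walk through each order:
  - order 1 (Phone): customer_id=2 -> matches Fiona
  - order 2 (Printer): customer_id=4 -> matches Helen
  - order 3 (Desk): customer_id=NULL, no match -> dropped
  - order 4 (Stapler): customer_id=4 -> matches Helen
  - order 5 (Lamp): customer_id=2 -> matches Fiona
  - order 6 (Speaker): customer_id=5 -> matches Hank
  - order 7 (Notebook): customer_id=2 -> matches Fiona
  - order 8 (Laptop): customer_id=NULL, no match -> dropped
So 2 of 8 rows are dropped.

SQL:
SELECT a.product, b.name AS customer
FROM orders a
INNER JOIN customers b ON a.customer_id = b.id

Result:
product  | customer
---------+---------
Phone    | Fiona   
Printer  | Helen   
Stapler  | Helen   
Lamp     | Fiona   
Speaker  | Hank    
Notebook | Fiona   


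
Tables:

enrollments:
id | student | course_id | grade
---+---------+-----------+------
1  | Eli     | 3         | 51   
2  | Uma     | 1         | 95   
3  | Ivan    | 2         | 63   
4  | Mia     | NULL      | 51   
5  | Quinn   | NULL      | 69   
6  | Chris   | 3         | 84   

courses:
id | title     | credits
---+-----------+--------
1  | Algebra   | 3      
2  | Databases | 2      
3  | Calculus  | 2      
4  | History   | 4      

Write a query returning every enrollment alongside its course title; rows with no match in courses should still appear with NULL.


LEFT JOIN keeps every row from enrollments (the left table); where course_id has no match in courses, the course columns become NULL. Walk through each enrollment:
  - enrollment 1 (Eli): course_id=3 -> matches Calculus
  - enrollment 2 (Uma): course_id=1 -> matches Algebra
  - enrollment 3 (Ivan): course_id=2 -> matches Databases
  - enrollment 4 (Mia): course_id=NULL, no match -> kept with NULL
  - enrollment 5 (Quinn): course_id=NULL, no match -> kept with NULL
  - enrollment 6 (Chris): course_id=3 -> matches Calculus
All 6 rows appear; 2 have NULL course.

SQL:
SELECT a.student, b.title AS course
FROM enrollments a
LEFT JOIN courses b ON a.course_id = b.id

Result:
student | course   
--------+----------
Eli     | Calculus 
Uma     | Algebra  
Ivan    | Databases
Mia     | NULL     
Quinn   | NULL     
Chris   | Calculus 


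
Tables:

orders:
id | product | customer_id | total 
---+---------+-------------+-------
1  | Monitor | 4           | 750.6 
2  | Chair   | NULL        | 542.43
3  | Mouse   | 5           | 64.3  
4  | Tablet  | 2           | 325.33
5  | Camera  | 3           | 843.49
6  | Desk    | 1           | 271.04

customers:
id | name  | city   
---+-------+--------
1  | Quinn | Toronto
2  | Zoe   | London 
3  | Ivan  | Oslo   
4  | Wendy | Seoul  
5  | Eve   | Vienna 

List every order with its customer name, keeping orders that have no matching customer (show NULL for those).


LEFT JOIN keeps every row from orders (the left table); where customer_id has no match in customers, the customer columns become NULL. Walk through each order:
  - order 1 (Monitor): customer_id=4 -> matches Wendy
  - order 2 (Chair): customer_id=NULL, no match -> kept with NULL
  - order 3 (Mouse): customer_id=5 -> matches Eve
  - order 4 (Tablet): customer_id=2 -> matches Zoe
  - order 5 (Camera): customer_id=3 -> matches Ivan
  - order 6 (Desk): customer_id=1 -> matches Quinn
All 6 rows appear; 1 has NULL customer.

SQL:
SELECT a.product, b.name AS customer
FROM orders a
LEFT JOIN customers b ON a.customer_id = b.id

Result:
product | customer
--------+---------
Monitor | Wendy   
Chair   | NULL    
Mouse   | Eve     
Tablet  | Zoe     
Camera  | Ivan    
Desk    | Quinn   


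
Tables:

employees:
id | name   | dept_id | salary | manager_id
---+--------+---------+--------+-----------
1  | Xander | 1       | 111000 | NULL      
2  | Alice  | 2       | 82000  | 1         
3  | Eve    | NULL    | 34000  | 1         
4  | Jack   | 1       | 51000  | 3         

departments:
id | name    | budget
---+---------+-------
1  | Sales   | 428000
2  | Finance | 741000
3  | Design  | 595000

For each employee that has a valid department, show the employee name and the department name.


INNER JOIN keeps only employees rows whose dept_id matches an id in departments. Walk through each employee:
  - employee 1 (Xander): dept_id=1 -> matches Sales
  - employee 2 (Alice): dept_id=2 -> matches Finance
  - employee 3 (Eve): dept_id=NULL, no match -> dropped
  - employee 4 (Jack): dept_id=1 -> matches Sales
So 1 of 4 rows is dropped.

SQL:
SELECT a.name, b.name AS department
FROM employees a
INNER JOIN departments b ON a.dept_id = b.id

Result:
name   | department
-------+-----------
Xander | Sales     
Alice  | Finance   
Jack   | Sales     


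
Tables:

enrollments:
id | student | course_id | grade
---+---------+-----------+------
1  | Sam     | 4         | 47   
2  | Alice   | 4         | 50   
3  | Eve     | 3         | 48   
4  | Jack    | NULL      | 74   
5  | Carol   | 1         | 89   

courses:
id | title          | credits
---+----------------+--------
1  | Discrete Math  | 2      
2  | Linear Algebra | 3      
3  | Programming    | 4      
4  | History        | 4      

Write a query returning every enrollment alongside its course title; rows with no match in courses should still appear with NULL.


LEFT JOIN keeps every row from enrollments (the left table); where course_id has no match in courses, the course columns become NULL. Walk through each enrollment:
  - enrollment 1 (Sam): course_id=4 -> matches History
  - enrollment 2 (Alice): course_id=4 -> matches History
  - enrollment 3 (Eve): course_id=3 -> matches Programming
  - enrollment 4 (Jack): course_id=NULL, no match -> kept with NULL
  - enrollment 5 (Carol): course_id=1 -> matches Discrete Math
All 5 rows appear; 1 has NULL course.

SQL:
SELECT a.student, b.title AS course
FROM enrollments a
LEFT JOIN courses b ON a.course_id = b.id

Result:
student | course       
--------+--------------
Sam     | History      
Alice   | History      
Eve     | Programming  
Jack    | NULL         
Carol   | Discrete Math


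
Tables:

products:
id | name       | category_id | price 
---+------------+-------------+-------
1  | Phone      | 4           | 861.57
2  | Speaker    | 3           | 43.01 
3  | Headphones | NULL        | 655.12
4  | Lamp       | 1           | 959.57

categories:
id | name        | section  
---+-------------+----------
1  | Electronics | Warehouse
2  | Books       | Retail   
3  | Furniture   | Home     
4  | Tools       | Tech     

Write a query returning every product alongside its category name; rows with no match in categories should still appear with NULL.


LEFT JOIN keeps every row from products (the left table); where category_id has no match in categories, the category columns become NULL. Walk through each product:
  - product 1 (Phone): category_id=4 -> matches Tools
  - product 2 (Speaker): category_id=3 -> matches Furniture
  - product 3 (Headphones): category_id=NULL, no match -> kept with NULL
  - product 4 (Lamp): category_id=1 -> matches Electronics
All 4 rows appear; 1 has NULL category.

SQL:
SELECT a.name, b.name AS category
FROM products a
LEFT JOIN categories b ON a.category_id = b.id

Result:
name       | category   
-----------+------------
Phone      | Tools      
Speaker    | Furniture  
Headphones | NULL       
Lamp       | Electronics


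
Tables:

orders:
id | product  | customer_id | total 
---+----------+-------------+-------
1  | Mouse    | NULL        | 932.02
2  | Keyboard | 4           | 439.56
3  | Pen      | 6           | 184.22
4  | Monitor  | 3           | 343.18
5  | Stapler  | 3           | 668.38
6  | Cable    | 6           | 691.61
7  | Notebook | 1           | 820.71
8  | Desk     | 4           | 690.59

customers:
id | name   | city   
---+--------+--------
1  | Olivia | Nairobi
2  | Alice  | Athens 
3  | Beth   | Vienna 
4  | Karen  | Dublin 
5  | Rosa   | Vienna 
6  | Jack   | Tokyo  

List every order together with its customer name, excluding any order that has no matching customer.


INNER JOIN keeps only orders rows whose customer_id matches an id in customers. Walk through each order:
  - order 1 (Mouse): customer_id=NULL, no match -> dropped
  - order 2 (Keyboard): customer_id=4 -> matches Karen
  - order 3 (Pen): customer_id=6 -> matches Jack
  - order 4 (Monitor): customer_id=3 -> matches Beth
  - order 5 (Stapler): customer_id=3 -> matches Beth
  - order 6 (Cable): customer_id=6 -> matches Jack
  - order 7 (Notebook): customer_id=1 -> matches Olivia
  - order 8 (Desk): customer_id=4 -> matches Karen
So 1 of 8 rows is dropped.

SQL:
SELECT a.product, b.name AS customer
FROM orders a
INNER JOIN customers b ON a.customer_id = b.id

Result:
product  | customer
---------+---------
Keyboard | Karen   
Pen      | Jack    
Monitor  | Beth    
Stapler  | Beth    
Cable    | Jack    
Notebook | Olivia  
Desk     | Karen   


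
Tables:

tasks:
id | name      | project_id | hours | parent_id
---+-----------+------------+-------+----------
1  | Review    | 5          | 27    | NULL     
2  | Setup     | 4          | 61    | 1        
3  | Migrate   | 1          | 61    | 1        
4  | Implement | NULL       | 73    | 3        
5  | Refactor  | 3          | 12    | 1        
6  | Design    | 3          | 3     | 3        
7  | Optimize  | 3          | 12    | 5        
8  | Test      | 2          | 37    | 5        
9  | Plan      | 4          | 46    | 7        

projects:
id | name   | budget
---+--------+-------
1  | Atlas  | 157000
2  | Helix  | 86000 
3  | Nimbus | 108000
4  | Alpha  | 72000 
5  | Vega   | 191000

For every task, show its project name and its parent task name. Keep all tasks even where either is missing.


Two LEFT JOINs from the same base table tasks: one to projects via project_id, one to tasks itself via parent_id. Both are LEFT so every task is preserved.
Match against projects:
  - task 1 (Review): project_id=5 -> matches Vega
  - task 2 (Setup): project_id=4 -> matches Alpha
  - task 3 (Migrate): project_id=1 -> matches Atlas
  - task 4 (Implement): project_id=NULL, no match -> kept with NULL
  - task 5 (Refactor): project_id=3 -> matches Nimbus
  - task 6 (Design): project_id=3 -> matches Nimbus
  - task 7 (Optimize): project_id=3 -> matches Nimbus
  - task 8 (Test): project_id=2 -> matches Helix
  - task 9 (Plan): project_id=4 -> matches Alpha
Match against tasks (self):
  - task 1 (Review): parent_id=NULL -> NULL
  - task 2 (Setup): parent_id=1 -> Review
  - task 3 (Migrate): parent_id=1 -> Review
  - task 4 (Implement): parent_id=3 -> Migrate
  - task 5 (Refactor): parent_id=1 -> Review
  - task 6 (Design): parent_id=3 -> Migrate
  - task 7 (Optimize): parent_id=5 -> Refactor
  - task 8 (Test): parent_id=5 -> Refactor
  - task 9 (Plan): parent_id=7 -> Optimize

SQL:
SELECT a.name, b.name AS project, c.name AS parent
FROM tasks a
LEFT JOIN projects b ON a.project_id = b.id
LEFT JOIN tasks c ON a.parent_id = c.id

Result:
name      | project | parent  
----------+---------+---------
Review    | Vega    | NULL    
Setup     | Alpha   | Review  
Migrate   | Atlas   | Review  
Implement | NULL    | Migrate 
Refactor  | Nimbus  | Review  
Design    | Nimbus  | Migrate 
Optimize  | Nimbus  | Refactor
Test      | Helix   | Refactor
Plan      | Alpha   | Optimize


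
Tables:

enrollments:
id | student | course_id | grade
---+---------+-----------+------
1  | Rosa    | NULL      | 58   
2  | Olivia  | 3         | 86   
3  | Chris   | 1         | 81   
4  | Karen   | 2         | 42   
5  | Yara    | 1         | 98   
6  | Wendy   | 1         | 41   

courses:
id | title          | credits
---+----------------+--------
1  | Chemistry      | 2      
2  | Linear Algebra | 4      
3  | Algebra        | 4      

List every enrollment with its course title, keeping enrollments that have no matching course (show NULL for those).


LEFT JOIN keeps every row from enrollments (the left table); where course_id has no match in courses, the course columns become NULL. Walk through each enrollment:
  - enrollment 1 (Rosa): course_id=NULL, no match -> kept with NULL
  - enrollment 2 (Olivia): course_id=3 -> matches Algebra
  - enrollment 3 (Chris): course_id=1 -> matches Chemistry
  - enrollment 4 (Karen): course_id=2 -> matches Linear Algebra
  - enrollment 5 (Yara): course_id=1 -> matches Chemistry
  - enrollment 6 (Wendy): course_id=1 -> matches Chemistry
All 6 rows appear; 1 has NULL course.

SQL:
SELECT a.student, b.title AS course
FROM enrollments a
LEFT JOIN courses b ON a.course_id = b.id

Result:
student | course        
--------+---------------
Rosa    | NULL          
Olivia  | Algebra       
Chris   | Chemistry     
Karen   | Linear Algebra
Yara    | Chemistry     
Wendy   | Chemistry     


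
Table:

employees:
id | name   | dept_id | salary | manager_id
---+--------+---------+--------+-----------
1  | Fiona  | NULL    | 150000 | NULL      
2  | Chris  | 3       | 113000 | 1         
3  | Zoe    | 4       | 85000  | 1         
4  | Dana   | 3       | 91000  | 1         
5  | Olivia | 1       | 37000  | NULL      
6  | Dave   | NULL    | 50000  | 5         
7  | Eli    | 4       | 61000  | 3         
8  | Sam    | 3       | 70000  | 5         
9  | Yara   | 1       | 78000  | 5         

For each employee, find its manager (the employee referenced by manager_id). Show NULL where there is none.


This is a self-join: employees is joined to a second copy of itself, matching each row's manager_id to another row's id. Use LEFT JOIN so rows with manager_id=NULL are kept.
  - employee 1 (Fiona): manager_id=NULL -> NULL
  - employee 2 (Chris): manager_id=1 -> Fiona
  - employee 3 (Zoe): manager_id=1 -> Fiona
  - employee 4 (Dana): manager_id=1 -> Fiona
  - employee 5 (Olivia): manager_id=NULL -> NULL
  - employee 6 (Dave): manager_id=5 -> Olivia
  - employee 7 (Eli): manager_id=3 -> Zoe
  - employee 8 (Sam): manager_id=5 -> Olivia
  - employee 9 (Yara): manager_id=5 -> Olivia

SQL:
SELECT a.name AS item, b.name AS manager
FROM employees a
LEFT JOIN employees b ON a.manager_id = b.id

Result:
item   | manager
-------+--------
Fiona  | NULL   
Chris  | Fiona  
Zoe    | Fiona  
Dana   | Fiona  
Olivia | NULL   
Dave   | Olivia 
Eli    | Zoe    
Sam    | Olivia 
Yara   | Olivia 


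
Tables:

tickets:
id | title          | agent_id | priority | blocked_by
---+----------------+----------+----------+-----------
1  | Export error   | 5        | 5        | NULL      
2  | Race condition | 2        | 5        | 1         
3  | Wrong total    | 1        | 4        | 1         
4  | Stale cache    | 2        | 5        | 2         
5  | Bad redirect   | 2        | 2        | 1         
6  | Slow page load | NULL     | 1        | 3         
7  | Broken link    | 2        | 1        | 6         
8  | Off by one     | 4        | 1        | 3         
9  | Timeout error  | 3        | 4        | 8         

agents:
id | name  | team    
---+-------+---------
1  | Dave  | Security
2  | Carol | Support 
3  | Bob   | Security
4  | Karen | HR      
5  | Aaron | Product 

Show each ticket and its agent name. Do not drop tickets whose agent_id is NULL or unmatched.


LEFT JOIN keeps every row from tickets (the left table); where agent_id has no match in agents, the agent columns become NULL. Walk through each ticket:
  - ticket 1 (Export error): agent_id=5 -> matches Aaron
  - ticket 2 (Race condition): agent_id=2 -> matches Carol
  - ticket 3 (Wrong total): agent_id=1 -> matches Dave
  - ticket 4 (Stale cache): agent_id=2 -> matches Carol
  - ticket 5 (Bad redirect): agent_id=2 -> matches Carol
  - ticket 6 (Slow page load): agent_id=NULL, no match -> kept with NULL
  - ticket 7 (Broken link): agent_id=2 -> matches Carol
  - ticket 8 (Off by one): agent_id=4 -> matches Karen
  - ticket 9 (Timeout error): agent_id=3 -> matches Bob
All 9 rows appear; 1 has NULL agent.

SQL:
SELECT a.title, b.name AS agent
FROM tickets a
LEFT JOIN agents b ON a.agent_id = b.id

Result:
title          | agent
---------------+------
Export error   | Aaron
Race condition | Carol
Wrong total    | Dave 
Stale cache    | Carol
Bad redirect   | Carol
Slow page load | NULL 
Broken link    | Carol
Off by one     | Karen
Timeout error  | Bob  


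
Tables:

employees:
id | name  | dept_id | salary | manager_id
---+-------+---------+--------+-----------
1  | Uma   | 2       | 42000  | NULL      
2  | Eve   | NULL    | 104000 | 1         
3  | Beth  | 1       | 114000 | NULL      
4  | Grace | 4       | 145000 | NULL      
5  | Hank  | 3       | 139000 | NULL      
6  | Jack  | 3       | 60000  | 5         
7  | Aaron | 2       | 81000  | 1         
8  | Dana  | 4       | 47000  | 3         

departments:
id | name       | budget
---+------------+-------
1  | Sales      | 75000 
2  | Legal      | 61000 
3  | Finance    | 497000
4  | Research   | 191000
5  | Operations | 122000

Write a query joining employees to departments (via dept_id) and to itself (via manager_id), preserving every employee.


Two LEFT JOINs from the same base table employees: one to departments via dept_id, one to employees itself via manager_id. Both are LEFT so every employee is preserved.
Match against departments:
  - employee 1 (Uma): dept_id=2 -> matches Legal
  - employee 2 (Eve): dept_id=NULL, no match -> kept with NULL
  - employee 3 (Beth): dept_id=1 -> matches Sales
  - employee 4 (Grace): dept_id=4 -> matches Research
  - employee 5 (Hank): dept_id=3 -> matches Finance
  - employee 6 (Jack): dept_id=3 -> matches Finance
  - employee 7 (Aaron): dept_id=2 -> matches Legal
  - employee 8 (Dana): dept_id=4 -> matches Research
Match against employees (self):
  - employee 1 (Uma): manager_id=NULL -> NULL
  - employee 2 (Eve): manager_id=1 -> Uma
  - employee 3 (Beth): manager_id=NULL -> NULL
  - employee 4 (Grace): manager_id=NULL -> NULL
  - employee 5 (Hank): manager_id=NULL -> NULL
  - employee 6 (Jack): manager_id=5 -> Hank
  - employee 7 (Aaron): manager_id=1 -> Uma
  - employee 8 (Dana): manager_id=3 -> Beth

SQL:
SELECT a.name, b.name AS department, c.name AS manager
FROM employees a
LEFT JOIN departments b ON a.dept_id = b.id
LEFT JOIN employees c ON a.manager_id = c.id

Result:
name  | department | manager
------+------------+--------
Uma   | Legal      | NULL   
Eve   | NULL       | Uma    
Beth  | Sales      | NULL   
Grace | Research   | NULL   
Hank  | Finance    | NULL   
Jack  | Finance    | Hank   
Aaron | Legal      | Uma    
Dana  | Research   | Beth   


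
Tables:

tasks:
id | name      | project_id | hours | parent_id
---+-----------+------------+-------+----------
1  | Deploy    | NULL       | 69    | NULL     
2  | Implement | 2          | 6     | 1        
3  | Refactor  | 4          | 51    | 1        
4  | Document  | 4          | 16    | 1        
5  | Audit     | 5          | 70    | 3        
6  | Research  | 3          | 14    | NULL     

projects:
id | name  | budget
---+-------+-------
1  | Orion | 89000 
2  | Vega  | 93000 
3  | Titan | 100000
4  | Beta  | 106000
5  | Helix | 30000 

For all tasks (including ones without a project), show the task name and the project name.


LEFT JOIN keeps every row from tasks (the left table); where project_id has no match in projects, the project columns become NULL. Walk through each task:
  - task 1 (Deploy): project_id=NULL, no match -> kept with NULL
  - task 2 (Implement): project_id=2 -> matches Vega
  - task 3 (Refactor): project_id=4 -> matches Beta
  - task 4 (Document): project_id=4 -> matches Beta
  - task 5 (Audit): project_id=5 -> matches Helix
  - task 6 (Research): project_id=3 -> matches Titan
All 6 rows appear; 1 has NULL project.

SQL:
SELECT a.name, b.name AS project
FROM tasks a
LEFT JOIN projects b ON a.project_id = b.id

Result:
name      | project
----------+--------
Deploy    | NULL   
Implement | Vega   
Refactor  | Beta   
Document  | Beta   
Audit     | Helix  
Research  | Titan  


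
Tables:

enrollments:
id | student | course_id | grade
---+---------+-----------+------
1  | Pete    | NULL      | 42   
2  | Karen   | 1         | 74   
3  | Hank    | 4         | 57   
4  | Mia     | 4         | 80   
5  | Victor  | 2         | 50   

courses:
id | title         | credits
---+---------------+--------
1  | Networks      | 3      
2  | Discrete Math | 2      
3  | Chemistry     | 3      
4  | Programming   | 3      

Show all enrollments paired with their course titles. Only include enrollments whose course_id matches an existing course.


INNER JOIN keeps only enrollments rows whose course_id matches an id in courses. Walk through each enrollment:
  - enrollment 1 (Pete): course_id=NULL, no match -> dropped
  - enrollment 2 (Karen): course_id=1 -> matches Networks
  - enrollment 3 (Hank): course_id=4 -> matches Programming
  - enrollment 4 (Mia): course_id=4 -> matches Programming
  - enrollment 5 (Victor): course_id=2 -> matches Discrete Math
So 1 of 5 rows is dropped.

SQL:
SELECT a.student, b.title AS course
FROM enrollments a
INNER JOIN courses b ON a.course_id = b.id

Result:
student | course       
--------+--------------
Karen   | Networks     
Hank    | Programming  
Mia     | Programming  
Victor  | Discrete Math


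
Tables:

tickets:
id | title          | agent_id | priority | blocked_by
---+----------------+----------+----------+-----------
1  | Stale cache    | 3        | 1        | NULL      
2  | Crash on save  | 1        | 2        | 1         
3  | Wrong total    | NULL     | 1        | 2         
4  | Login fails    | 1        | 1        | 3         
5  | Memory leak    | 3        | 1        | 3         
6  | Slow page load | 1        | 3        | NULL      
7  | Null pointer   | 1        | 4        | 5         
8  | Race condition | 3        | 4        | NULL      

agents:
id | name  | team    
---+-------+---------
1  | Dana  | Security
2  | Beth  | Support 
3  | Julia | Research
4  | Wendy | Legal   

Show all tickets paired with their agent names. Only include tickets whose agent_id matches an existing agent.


INNER JOIN keeps only tickets rows whose agent_id matches an id in agents. Walk through each ticket:
  - ticket 1 (Stale cache): agent_id=3 -> matches Julia
  - ticket 2 (Crash on save): agent_id=1 -> matches Dana
  - ticket 3 (Wrong total): agent_id=NULL, no match -> dropped
  - ticket 4 (Login fails): agent_id=1 -> matches Dana
  - ticket 5 (Memory leak): agent_id=3 -> matches Julia
  - ticket 6 (Slow page load): agent_id=1 -> matches Dana
  - ticket 7 (Null pointer): agent_id=1 -> matches Dana
  - ticket 8 (Race condition): agent_id=3 -> matches Julia
So 1 of 8 rows is dropped.

SQL:
SELECT a.title, b.name AS agent
FROM tickets a
INNER JOIN agents b ON a.agent_id = b.id

Result:
title          | agent
---------------+------
Stale cache    | Julia
Crash on save  | Dana 
Login fails    | Dana 
Memory leak    | Julia
Slow page load | Dana 
Null pointer   | Dana 
Race condition | Julia


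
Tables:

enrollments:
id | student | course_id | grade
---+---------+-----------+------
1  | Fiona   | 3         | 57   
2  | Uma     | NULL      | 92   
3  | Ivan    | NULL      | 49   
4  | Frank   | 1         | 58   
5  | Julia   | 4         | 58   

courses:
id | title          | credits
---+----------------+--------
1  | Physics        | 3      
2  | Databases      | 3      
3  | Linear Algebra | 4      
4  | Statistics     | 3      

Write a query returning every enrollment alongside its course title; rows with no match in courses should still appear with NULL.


LEFT JOIN keeps every row from enrollments (the left table); where course_id has no match in courses, the course columns become NULL. Walk through each enrollment:
  - enrollment 1 (Fiona): course_id=3 -> matches Linear Algebra
  - enrollment 2 (Uma): course_id=NULL, no match -> kept with NULL
  - enrollment 3 (Ivan): course_id=NULL, no match -> kept with NULL
  - enrollment 4 (Frank): course_id=1 -> matches Physics
  - enrollment 5 (Julia): course_id=4 -> matches Statistics
All 5 rows appear; 2 have NULL course.

SQL:
SELECT a.student, b.title AS course
FROM enrollments a
LEFT JOIN courses b ON a.course_id = b.id

Result:
student | course        
--------+---------------
Fiona   | Linear Algebra
Uma     | NULL          
Ivan    | NULL          
Frank   | Physics       
Julia   | Statistics    


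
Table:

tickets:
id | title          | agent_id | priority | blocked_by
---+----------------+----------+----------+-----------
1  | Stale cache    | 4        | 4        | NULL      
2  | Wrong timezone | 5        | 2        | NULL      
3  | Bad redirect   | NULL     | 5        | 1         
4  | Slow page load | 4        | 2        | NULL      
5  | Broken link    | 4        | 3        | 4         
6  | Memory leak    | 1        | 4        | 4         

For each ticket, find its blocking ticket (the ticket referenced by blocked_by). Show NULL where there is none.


This is a self-join: tickets is joined to a second copy of itself, matching each row's blocked_by to another row's id. Use LEFT JOIN so rows with blocked_by=NULL are kept.
  - ticket 1 (Stale cache): blocked_by=NULL -> NULL
  - ticket 2 (Wrong timezone): blocked_by=NULL -> NULL
  - ticket 3 (Bad redirect): blocked_by=1 -> Stale cache
  - ticket 4 (Slow page load): blocked_by=NULL -> NULL
  - ticket 5 (Broken link): blocked_by=4 -> Slow page load
  - ticket 6 (Memory leak): blocked_by=4 -> Slow page load

SQL:
SELECT a.title AS item, b.title AS blocked_by
FROM tickets a
LEFT JOIN tickets b ON a.blocked_by = b.id

Result:
item           | blocked_by    
---------------+---------------
Stale cache    | NULL          
Wrong timezone | NULL          
Bad redirect   | Stale cache   
Slow page load | NULL          
Broken link    | Slow page load
Memory leak    | Slow page load


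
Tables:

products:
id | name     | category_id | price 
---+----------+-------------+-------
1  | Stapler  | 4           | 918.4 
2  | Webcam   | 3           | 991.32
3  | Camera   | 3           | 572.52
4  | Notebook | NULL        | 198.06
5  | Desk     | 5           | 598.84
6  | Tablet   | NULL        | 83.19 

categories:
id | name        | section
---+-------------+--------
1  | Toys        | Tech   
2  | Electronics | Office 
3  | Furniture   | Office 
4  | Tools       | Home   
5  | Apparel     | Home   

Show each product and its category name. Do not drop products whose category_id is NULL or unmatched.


LEFT JOIN keeps every row from products (the left table); where category_id has no match in categories, the category columns become NULL. Walk through each product:
  - product 1 (Stapler): category_id=4 -> matches Tools
  - product 2 (Webcam): category_id=3 -> matches Furniture
  - product 3 (Camera): category_id=3 -> matches Furniture
  - product 4 (Notebook): category_id=NULL, no match -> kept with NULL
  - product 5 (Desk): category_id=5 -> matches Apparel
  - product 6 (Tablet): category_id=NULL, no match -> kept with NULL
All 6 rows appear; 2 have NULL category.

SQL:
SELECT a.name, b.name AS category
FROM products a
LEFT JOIN categories b ON a.category_id = b.id

Result:
name     | category 
---------+----------
Stapler  | Tools    
Webcam   | Furniture
Camera   | Furniture
Notebook | NULL     
Desk     | Apparel  
Tablet   | NULL     


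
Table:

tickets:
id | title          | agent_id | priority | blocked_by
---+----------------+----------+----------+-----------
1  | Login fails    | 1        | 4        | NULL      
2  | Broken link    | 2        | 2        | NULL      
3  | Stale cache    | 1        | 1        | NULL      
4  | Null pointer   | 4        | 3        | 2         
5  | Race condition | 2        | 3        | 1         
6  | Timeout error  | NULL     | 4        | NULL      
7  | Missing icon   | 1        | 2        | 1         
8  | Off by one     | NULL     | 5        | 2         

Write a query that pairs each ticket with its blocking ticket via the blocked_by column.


This is a self-join: tickets is joined to a second copy of itself, matching each row's blocked_by to another row's id. Use LEFT JOIN so rows with blocked_by=NULL are kept.
  - ticket 1 (Login fails): blocked_by=NULL -> NULL
  - ticket 2 (Broken link): blocked_by=NULL -> NULL
  - ticket 3 (Stale cache): blocked_by=NULL -> NULL
  - ticket 4 (Null pointer): blocked_by=2 -> Broken link
  - ticket 5 (Race condition): blocked_by=1 -> Login fails
  - ticket 6 (Timeout error): blocked_by=NULL -> NULL
  - ticket 7 (Missing icon): blocked_by=1 -> Login fails
  - ticket 8 (Off by one): blocked_by=2 -> Broken link

SQL:
SELECT a.title AS item, b.title AS blocked_by
FROM tickets a
LEFT JOIN tickets b ON a.blocked_by = b.id

Result:
item           | blocked_by 
---------------+------------
Login fails    | NULL       
Broken link    | NULL       
Stale cache    | NULL       
Null pointer   | Broken link
Race condition | Login fails
Timeout error  | NULL       
Missing icon   | Login fails
Off by one     | Broken link


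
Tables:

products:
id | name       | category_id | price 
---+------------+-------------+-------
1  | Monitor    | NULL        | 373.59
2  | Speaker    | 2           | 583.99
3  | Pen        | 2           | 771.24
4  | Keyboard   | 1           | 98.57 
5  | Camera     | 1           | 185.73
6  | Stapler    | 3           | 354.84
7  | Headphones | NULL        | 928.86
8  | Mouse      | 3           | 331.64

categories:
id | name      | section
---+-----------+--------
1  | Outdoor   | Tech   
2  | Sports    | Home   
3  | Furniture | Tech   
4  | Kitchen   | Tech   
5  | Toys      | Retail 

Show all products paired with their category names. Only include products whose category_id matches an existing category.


INNER JOIN keeps only products rows whose category_id matches an id in categories. Walk through each product:
  - product 1 (Monitor): category_id=NULL, no match -> dropped
  - product 2 (Speaker): category_id=2 -> matches Sports
  - product 3 (Pen): category_id=2 -> matches Sports
  - product 4 (Keyboard): category_id=1 -> matches Outdoor
  - product 5 (Camera): category_id=1 -> matches Outdoor
  - product 6 (Stapler): category_id=3 -> matches Furniture
  - product 7 (Headphones): category_id=NULL, no match -> dropped
  - product 8 (Mouse): category_id=3 -> matches Furniture
So 2 of 8 rows are dropped.

SQL:
SELECT a.name, b.name AS category
FROM products a
INNER JOIN categories b ON a.category_id = b.id

Result:
name     | category 
---------+----------
Speaker  | Sports   
Pen      | Sports   
Keyboard | Outdoor  
Camera   | Outdoor  
Stapler  | Furniture
Mouse    | Furniture


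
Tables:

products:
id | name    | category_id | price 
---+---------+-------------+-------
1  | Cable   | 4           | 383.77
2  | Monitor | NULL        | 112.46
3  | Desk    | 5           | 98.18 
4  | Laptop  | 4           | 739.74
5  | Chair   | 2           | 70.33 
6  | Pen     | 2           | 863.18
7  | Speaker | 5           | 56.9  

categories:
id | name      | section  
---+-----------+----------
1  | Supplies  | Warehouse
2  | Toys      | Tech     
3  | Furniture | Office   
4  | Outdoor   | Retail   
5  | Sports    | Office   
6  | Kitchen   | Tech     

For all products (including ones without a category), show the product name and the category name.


LEFT JOIN keeps every row from products (the left table); where category_id has no match in categories, the category columns become NULL. Walk through each product:
  - product 1 (Cable): category_id=4 -> matches Outdoor
  - product 2 (Monitor): category_id=NULL, no match -> kept with NULL
  - product 3 (Desk): category_id=5 -> matches Sports
  - product 4 (Laptop): category_id=4 -> matches Outdoor
  - product 5 (Chair): category_id=2 -> matches Toys
  - product 6 (Pen): category_id=2 -> matches Toys
  - product 7 (Speaker): category_id=5 -> matches Sports
All 7 rows appear; 1 has NULL category.

SQL:
SELECT a.name, b.name AS category
FROM products a
LEFT JOIN categories b ON a.category_id = b.id

Result:
name    | category
--------+---------
Cable   | Outdoor 
Monitor | NULL    
Desk    | Sports  
Laptop  | Outdoor 
Chair   | Toys    
Pen     | Toys    
Speaker | Sports  


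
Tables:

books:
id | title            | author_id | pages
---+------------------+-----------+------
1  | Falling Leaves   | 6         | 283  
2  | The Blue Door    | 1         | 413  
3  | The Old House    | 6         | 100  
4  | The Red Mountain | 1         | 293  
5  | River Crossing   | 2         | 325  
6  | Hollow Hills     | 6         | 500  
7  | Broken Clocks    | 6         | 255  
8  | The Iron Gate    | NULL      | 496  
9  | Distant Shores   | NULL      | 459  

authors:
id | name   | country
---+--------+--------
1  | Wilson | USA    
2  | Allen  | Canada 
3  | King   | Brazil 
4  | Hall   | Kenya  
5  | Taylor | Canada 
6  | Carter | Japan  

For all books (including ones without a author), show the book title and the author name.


LEFT JOIN keeps every row from books (the left table); where author_id has no match in authors, the author columns become NULL. Walk through each book:
  - book 1 (Falling Leaves): author_id=6 -> matches Carter
  - book 2 (The Blue Door): author_id=1 -> matches Wilson
  - book 3 (The Old House): author_id=6 -> matches Carter
  - book 4 (The Red Mountain): author_id=1 -> matches Wilson
  - book 5 (River Crossing): author_id=2 -> matches Allen
  - book 6 (Hollow Hills): author_id=6 -> matches Carter
  - book 7 (Broken Clocks): author_id=6 -> matches Carter
  - book 8 (The Iron Gate): author_id=NULL, no match -> kept with NULL
  - book 9 (Distant Shores): author_id=NULL, no match -> kept with NULL
All 9 rows appear; 2 have NULL author.

SQL:
SELECT a.title, b.name AS author
FROM books a
LEFT JOIN authors b ON a.author_id = b.id

Result:
title            | author
-----------------+-------
Falling Leaves   | Carter
The Blue Door    | Wilson
The Old House    | Carter
The Red Mountain | Wilson
River Crossing   | Allen 
Hollow Hills     | Carter
Broken Clocks    | Carter
The Iron Gate    | NULL  
Distant Shores   | NULL  


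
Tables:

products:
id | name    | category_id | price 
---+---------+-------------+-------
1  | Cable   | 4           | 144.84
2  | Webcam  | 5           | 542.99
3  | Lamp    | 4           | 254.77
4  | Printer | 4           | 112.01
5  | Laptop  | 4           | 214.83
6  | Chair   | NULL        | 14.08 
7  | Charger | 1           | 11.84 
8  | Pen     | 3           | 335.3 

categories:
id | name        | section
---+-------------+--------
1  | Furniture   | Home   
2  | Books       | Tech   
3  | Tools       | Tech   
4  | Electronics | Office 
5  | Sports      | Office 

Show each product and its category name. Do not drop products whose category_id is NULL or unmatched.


LEFT JOIN keeps every row from products (the left table); where category_id has no match in categories, the category columns become NULL. Walk through each product:
  - product 1 (Cable): category_id=4 -> matches Electronics
  - product 2 (Webcam): category_id=5 -> matches Sports
  - product 3 (Lamp): category_id=4 -> matches Electronics
  - product 4 (Printer): category_id=4 -> matches Electronics
  - product 5 (Laptop): category_id=4 -> matches Electronics
  - product 6 (Chair): category_id=NULL, no match -> kept with NULL
  - product 7 (Charger): category_id=1 -> matches Furniture
  - product 8 (Pen): category_id=3 -> matches Tools
All 8 rows appear; 1 has NULL category.

SQL:
SELECT a.name, b.name AS category
FROM products a
LEFT JOIN categories b ON a.category_id = b.id

Result:
name    | category   
--------+------------
Cable   | Electronics
Webcam  | Sports     
Lamp    | Electronics
Printer | Electronics
Laptop  | Electronics
Chair   | NULL       
Charger | Furniture  
Pen     | Tools      
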